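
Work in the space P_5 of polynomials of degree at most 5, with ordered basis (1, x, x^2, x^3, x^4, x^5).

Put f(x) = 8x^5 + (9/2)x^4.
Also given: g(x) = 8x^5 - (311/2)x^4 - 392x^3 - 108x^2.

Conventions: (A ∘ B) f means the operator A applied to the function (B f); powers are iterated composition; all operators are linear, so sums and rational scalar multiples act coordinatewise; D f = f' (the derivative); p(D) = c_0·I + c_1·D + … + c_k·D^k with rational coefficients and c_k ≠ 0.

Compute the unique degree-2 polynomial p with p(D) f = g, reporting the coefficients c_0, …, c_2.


D^0 f = 8x^5 + (9/2)x^4
D^1 f = 40x^4 + 18x^3
D^2 f = 160x^3 + 54x^2
matching coefficients of g against c_0 f + c_1 Df + … from the top degree down determines the c_i
solution: c_0 = 1, c_1 = -4, c_2 = -2

c_0 = 1, c_1 = -4, c_2 = -2


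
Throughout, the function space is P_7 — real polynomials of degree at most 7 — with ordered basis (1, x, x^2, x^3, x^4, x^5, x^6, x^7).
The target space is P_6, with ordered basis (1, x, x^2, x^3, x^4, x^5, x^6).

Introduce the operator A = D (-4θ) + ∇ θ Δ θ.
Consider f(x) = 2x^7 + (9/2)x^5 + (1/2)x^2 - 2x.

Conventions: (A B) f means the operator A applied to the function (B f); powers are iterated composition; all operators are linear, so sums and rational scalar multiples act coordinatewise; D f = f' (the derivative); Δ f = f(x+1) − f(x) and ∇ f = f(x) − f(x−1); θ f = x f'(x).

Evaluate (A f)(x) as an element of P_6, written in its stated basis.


θ f = 14x^7 + (45/2)x^5 + x^2 - 2x
(-4θ) f = -56x^7 - 90x^5 - 4x^2 + 8x
D (-4θ) f = -392x^6 - 450x^4 - 8x + 8
θ f = 14x^7 + (45/2)x^5 + x^2 - 2x
Δ θ f = 98x^6 + 294x^5 + (1205/2)x^4 + 715x^3 + 519x^2 + (425/2)x + 71/2
θ Δ θ f = 588x^6 + 1470x^5 + 2410x^4 + 2145x^3 + 1038x^2 + (425/2)x
∇ (θ Δ) θ f = 3528x^5 - 1470x^4 + 6700x^3 - 2145x^2 + 1459x - 417/2
(D (-4θ) + ∇ θ Δ θ) f = -392x^6 + 3528x^5 - 1920x^4 + 6700x^3 - 2145x^2 + 1451x - 401/2

the result is g(x) = -392x^6 + 3528x^5 - 1920x^4 + 6700x^3 - 2145x^2 + 1451x - 401/2


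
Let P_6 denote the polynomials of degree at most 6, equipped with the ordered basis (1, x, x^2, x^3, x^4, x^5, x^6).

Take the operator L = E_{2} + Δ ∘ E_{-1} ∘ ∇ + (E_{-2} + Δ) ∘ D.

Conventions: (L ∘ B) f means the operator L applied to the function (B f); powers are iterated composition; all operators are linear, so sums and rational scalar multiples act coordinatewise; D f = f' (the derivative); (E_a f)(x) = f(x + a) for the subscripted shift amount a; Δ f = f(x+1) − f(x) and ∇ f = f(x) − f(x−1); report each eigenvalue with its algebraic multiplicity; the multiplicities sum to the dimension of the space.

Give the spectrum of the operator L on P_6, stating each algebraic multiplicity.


λ = 1 (multiplicity 7)

image of 1: 1
image of x: x + 3
image of x^2: x^2 + 6x + 4
image of x^3: x^3 + 9x^2 + 12x + 17
image of x^4: x^4 + 12x^3 + 24x^2 + 68x + 2
image of x^5: x^5 + 15x^4 + 40x^3 + 170x^2 + 10x + 87
image of x^6: x^6 + 18x^5 + 60x^4 + 340x^3 + 30x^2 + 522x - 60
the matrix is upper triangular; its diagonal is (1, 1, 1, 1, 1, 1, 1)
for a triangular matrix the eigenvalues are the diagonal entries, with algebraic multiplicity their repetition count


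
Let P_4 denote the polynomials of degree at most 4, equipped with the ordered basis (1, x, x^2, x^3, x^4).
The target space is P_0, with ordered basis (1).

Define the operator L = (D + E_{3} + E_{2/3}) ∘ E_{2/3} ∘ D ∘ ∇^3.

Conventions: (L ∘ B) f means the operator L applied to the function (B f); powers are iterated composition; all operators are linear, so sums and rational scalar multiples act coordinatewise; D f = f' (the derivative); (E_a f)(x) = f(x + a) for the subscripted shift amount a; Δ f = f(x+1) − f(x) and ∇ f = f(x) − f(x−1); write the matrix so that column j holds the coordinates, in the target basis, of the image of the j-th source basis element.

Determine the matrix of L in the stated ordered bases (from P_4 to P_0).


the matrix is [[0, 0, 0, 0, 48]] (rows listed top to bottom)

image of 1: 0
image of x: 0
image of x^2: 0
image of x^3: 0
image of x^4: 48
each image's coordinates form column j of the matrix


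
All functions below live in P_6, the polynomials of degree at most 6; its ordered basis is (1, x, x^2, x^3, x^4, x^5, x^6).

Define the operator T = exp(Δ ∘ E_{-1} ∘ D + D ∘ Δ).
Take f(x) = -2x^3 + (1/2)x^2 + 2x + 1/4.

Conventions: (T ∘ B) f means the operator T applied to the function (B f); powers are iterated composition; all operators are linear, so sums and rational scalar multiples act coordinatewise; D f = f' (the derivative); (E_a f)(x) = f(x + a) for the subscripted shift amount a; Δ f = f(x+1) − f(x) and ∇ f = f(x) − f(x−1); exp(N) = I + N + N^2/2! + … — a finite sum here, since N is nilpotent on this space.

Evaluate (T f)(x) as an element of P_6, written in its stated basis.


g(x) = -2x^3 + (1/2)x^2 - 22x + 9/4

order-1 term: -24x + 2
the series for exp(Δ ∘ E_{-1} ∘ D + D ∘ Δ) f terminates at order 1
exp(Δ ∘ E_{-1} ∘ D + D ∘ Δ) f = -2x^3 + (1/2)x^2 - 22x + 9/4


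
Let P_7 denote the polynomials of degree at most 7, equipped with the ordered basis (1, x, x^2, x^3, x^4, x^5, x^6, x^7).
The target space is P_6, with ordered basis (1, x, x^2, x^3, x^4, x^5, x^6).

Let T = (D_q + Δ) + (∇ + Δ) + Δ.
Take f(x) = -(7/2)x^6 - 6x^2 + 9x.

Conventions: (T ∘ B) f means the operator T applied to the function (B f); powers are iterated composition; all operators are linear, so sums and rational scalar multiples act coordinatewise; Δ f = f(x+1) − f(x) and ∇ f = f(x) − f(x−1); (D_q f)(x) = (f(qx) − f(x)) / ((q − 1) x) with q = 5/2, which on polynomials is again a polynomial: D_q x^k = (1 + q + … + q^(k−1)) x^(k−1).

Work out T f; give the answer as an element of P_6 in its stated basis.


D_q f = -(36309/64)x^5 - 21x + 9
Δ f = -21x^5 - (105/2)x^4 - 70x^3 - (105/2)x^2 - 33x - 1/2
(D_q + Δ) f = -(37653/64)x^5 - (105/2)x^4 - 70x^3 - (105/2)x^2 - 54x + 17/2
∇ f = -21x^5 + (105/2)x^4 - 70x^3 + (105/2)x^2 - 33x + 37/2
Δ f = -21x^5 - (105/2)x^4 - 70x^3 - (105/2)x^2 - 33x - 1/2
(∇ + Δ) f = -42x^5 - 140x^3 - 66x + 18
Δ f = -21x^5 - (105/2)x^4 - 70x^3 - (105/2)x^2 - 33x - 1/2
((D_q + Δ) + (∇ + Δ) + Δ) f = -(41685/64)x^5 - 105x^4 - 280x^3 - 105x^2 - 153x + 26

the image equals g(x) = -(41685/64)x^5 - 105x^4 - 280x^3 - 105x^2 - 153x + 26


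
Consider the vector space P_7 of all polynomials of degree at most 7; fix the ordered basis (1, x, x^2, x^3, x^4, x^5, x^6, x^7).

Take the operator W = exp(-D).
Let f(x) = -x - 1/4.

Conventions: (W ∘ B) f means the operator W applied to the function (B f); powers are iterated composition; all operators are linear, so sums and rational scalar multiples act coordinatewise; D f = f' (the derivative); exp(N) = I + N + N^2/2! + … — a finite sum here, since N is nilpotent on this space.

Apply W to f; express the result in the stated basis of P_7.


the image equals g(x) = -x + 3/4

order-1 term: 1
the series for exp(-D) f terminates at order 1
exp(-D) f = -x + 3/4


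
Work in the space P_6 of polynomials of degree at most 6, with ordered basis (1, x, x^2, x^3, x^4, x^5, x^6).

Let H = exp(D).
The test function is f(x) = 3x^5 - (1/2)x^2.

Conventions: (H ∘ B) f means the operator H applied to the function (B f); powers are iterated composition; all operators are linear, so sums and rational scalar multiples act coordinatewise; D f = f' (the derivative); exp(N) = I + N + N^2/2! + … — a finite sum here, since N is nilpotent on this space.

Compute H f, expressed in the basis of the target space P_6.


order-1 term: 15x^4 - x
order-2 term: 30x^3 - 1/2
order-3 term: 30x^2
order-4 term: 15x
order-5 term: 3
the series for exp(D) f terminates at order 5
exp(D) f = 3x^5 + 15x^4 + 30x^3 + (59/2)x^2 + 14x + 5/2

g(x) = 3x^5 + 15x^4 + 30x^3 + (59/2)x^2 + 14x + 5/2


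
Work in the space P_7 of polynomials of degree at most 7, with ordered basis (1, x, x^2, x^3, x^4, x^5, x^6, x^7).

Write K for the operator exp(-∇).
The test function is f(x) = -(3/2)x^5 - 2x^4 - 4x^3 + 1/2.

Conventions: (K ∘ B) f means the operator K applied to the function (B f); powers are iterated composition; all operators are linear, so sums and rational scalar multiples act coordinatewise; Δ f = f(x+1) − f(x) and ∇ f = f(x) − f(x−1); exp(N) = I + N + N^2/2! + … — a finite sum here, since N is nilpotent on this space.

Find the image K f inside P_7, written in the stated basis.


order-1 term: (15/2)x^4 - 7x^3 + 15x^2 - (23/2)x + 7/2
order-2 term: -15x^3 + 33x^2 - (81/2)x + 41/2
order-3 term: 15x^2 - 37x + 59/2
order-4 term: -(15/2)x + 13
order-5 term: 3/2
the series for exp(-∇) f terminates at order 5
exp(-∇) f = -(3/2)x^5 + (11/2)x^4 - 26x^3 + 63x^2 - (193/2)x + 137/2

g(x) = -(3/2)x^5 + (11/2)x^4 - 26x^3 + 63x^2 - (193/2)x + 137/2


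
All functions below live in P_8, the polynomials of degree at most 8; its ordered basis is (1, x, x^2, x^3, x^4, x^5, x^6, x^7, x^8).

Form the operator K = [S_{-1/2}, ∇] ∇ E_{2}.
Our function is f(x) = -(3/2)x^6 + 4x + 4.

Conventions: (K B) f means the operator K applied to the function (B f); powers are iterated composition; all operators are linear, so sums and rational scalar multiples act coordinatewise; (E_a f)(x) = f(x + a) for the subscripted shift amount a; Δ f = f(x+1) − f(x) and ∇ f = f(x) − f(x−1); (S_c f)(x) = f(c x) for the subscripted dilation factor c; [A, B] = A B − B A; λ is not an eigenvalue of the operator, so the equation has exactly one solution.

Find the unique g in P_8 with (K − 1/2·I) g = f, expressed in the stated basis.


g(x) = 3x^6 + (135/8)x^4 - (675/4)x^3 + (7155/8)x^2 - (3407/4)x + 32525/8

write g with unknown coordinates in the stated basis and equate coefficients in (K − 1/2·I) g = f
solving from the highest basis element down gives g = 3x^6 + (135/8)x^4 - (675/4)x^3 + (7155/8)x^2 - (3407/4)x + 32525/8
check: K g = (135/16)x^4 - (675/8)x^3 + (7155/16)x^2 - (3375/8)x + 32589/16
so K g − 1/2·g = -(3/2)x^6 + 4x + 4 = f ✓


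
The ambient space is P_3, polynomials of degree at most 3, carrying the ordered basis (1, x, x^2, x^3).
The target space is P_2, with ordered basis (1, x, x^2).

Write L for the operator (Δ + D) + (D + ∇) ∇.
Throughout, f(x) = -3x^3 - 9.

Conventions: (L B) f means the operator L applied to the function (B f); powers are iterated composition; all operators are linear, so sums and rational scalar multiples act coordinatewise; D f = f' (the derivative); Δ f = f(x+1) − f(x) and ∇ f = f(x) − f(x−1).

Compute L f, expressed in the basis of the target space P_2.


g(x) = -18x^2 - 45x + 24

Δ f = -9x^2 - 9x - 3
D f = -9x^2
(Δ + D) f = -18x^2 - 9x - 3
∇ f = -9x^2 + 9x - 3
D ∇ f = -18x + 9
∇ ∇ f = -18x + 18
(D + ∇) ∇ f = -36x + 27
((Δ + D) + (D + ∇) ∇) f = -18x^2 - 45x + 24


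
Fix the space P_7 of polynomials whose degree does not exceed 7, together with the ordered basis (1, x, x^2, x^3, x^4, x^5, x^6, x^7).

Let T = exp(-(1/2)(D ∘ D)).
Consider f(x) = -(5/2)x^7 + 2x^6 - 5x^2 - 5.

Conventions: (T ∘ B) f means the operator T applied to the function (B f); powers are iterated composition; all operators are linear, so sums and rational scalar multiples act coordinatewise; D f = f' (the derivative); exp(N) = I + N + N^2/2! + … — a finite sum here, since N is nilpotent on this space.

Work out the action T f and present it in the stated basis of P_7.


order-1 term: (105/2)x^5 - 30x^4 + 5
order-2 term: -(525/2)x^3 + 90x^2
order-3 term: (525/2)x - 30
the series for exp(-(1/2)(D ∘ D)) f terminates at order 3
exp(-(1/2)(D ∘ D)) f = -(5/2)x^7 + 2x^6 + (105/2)x^5 - 30x^4 - (525/2)x^3 + 85x^2 + (525/2)x - 30

the result is g(x) = -(5/2)x^7 + 2x^6 + (105/2)x^5 - 30x^4 - (525/2)x^3 + 85x^2 + (525/2)x - 30


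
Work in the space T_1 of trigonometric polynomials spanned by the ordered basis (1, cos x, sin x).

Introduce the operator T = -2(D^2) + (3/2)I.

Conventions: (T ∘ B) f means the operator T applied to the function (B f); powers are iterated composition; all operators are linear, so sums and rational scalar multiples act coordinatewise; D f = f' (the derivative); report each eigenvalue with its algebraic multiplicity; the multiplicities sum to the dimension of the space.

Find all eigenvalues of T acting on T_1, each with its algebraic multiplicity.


image of 1: 3/2
image of cos x: (7/2)cos x
image of sin x: (7/2)sin x
the matrix is diagonal; its diagonal is (3/2, 7/2, 7/2)
for a triangular matrix the eigenvalues are the diagonal entries, with algebraic multiplicity their repetition count

λ = 3/2 (multiplicity 1), λ = 7/2 (multiplicity 2)


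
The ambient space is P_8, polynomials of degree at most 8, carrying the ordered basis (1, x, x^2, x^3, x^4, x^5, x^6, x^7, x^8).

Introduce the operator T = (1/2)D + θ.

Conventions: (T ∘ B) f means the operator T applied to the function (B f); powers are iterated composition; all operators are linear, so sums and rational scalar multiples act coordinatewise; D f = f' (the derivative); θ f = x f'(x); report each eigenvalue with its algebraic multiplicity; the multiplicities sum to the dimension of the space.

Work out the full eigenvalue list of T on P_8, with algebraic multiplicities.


λ = 0 (multiplicity 1), λ = 1 (multiplicity 1), λ = 2 (multiplicity 1), λ = 3 (multiplicity 1), λ = 4 (multiplicity 1), λ = 5 (multiplicity 1), λ = 6 (multiplicity 1), λ = 7 (multiplicity 1), λ = 8 (multiplicity 1)

image of 1: 0
image of x: x + 1/2
image of x^2: 2x^2 + x
image of x^3: 3x^3 + (3/2)x^2
image of x^4: 4x^4 + 2x^3
image of x^5: 5x^5 + (5/2)x^4
image of x^6: 6x^6 + 3x^5
image of x^7: 7x^7 + (7/2)x^6
image of x^8: 8x^8 + 4x^7
the matrix is upper triangular; its diagonal is (0, 1, 2, 3, 4, 5, 6, 7, 8)
for a triangular matrix the eigenvalues are the diagonal entries, with algebraic multiplicity their repetition count


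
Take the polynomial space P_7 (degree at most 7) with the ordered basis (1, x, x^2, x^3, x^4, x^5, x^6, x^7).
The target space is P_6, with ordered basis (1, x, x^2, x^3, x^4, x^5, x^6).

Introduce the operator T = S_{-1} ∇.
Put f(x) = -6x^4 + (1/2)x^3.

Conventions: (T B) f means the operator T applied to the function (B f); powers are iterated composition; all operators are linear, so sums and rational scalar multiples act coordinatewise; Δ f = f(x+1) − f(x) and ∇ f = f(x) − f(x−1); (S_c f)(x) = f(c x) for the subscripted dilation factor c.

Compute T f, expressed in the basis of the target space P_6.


∇ f = -24x^3 + (75/2)x^2 - (51/2)x + 13/2
S_{-1} ∇ f = 24x^3 + (75/2)x^2 + (51/2)x + 13/2

the image equals g(x) = 24x^3 + (75/2)x^2 + (51/2)x + 13/2


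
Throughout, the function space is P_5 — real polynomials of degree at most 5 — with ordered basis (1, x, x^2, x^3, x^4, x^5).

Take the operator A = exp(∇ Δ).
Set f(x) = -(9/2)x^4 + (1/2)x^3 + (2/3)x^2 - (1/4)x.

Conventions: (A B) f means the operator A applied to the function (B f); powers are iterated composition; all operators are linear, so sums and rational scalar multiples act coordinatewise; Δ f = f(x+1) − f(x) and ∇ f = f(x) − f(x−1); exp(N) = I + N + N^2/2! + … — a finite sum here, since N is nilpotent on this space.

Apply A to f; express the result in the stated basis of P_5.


order-1 term: -54x^2 + 3x - 23/3
order-2 term: -54
the series for exp(∇ Δ) f terminates at order 2
exp(∇ Δ) f = -(9/2)x^4 + (1/2)x^3 - (160/3)x^2 + (11/4)x - 185/3

g(x) = -(9/2)x^4 + (1/2)x^3 - (160/3)x^2 + (11/4)x - 185/3


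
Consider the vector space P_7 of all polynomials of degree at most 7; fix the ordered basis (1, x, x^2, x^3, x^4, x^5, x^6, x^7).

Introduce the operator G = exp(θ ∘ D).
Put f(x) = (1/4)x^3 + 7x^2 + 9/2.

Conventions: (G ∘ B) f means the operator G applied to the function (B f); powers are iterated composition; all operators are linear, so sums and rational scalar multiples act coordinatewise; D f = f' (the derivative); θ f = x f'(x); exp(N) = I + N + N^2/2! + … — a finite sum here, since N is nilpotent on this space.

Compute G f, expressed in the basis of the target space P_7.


order-1 term: (3/2)x^2 + 14x
order-2 term: (3/2)x
the series for exp(θ ∘ D) f terminates at order 2
exp(θ ∘ D) f = (1/4)x^3 + (17/2)x^2 + (31/2)x + 9/2

g(x) = (1/4)x^3 + (17/2)x^2 + (31/2)x + 9/2


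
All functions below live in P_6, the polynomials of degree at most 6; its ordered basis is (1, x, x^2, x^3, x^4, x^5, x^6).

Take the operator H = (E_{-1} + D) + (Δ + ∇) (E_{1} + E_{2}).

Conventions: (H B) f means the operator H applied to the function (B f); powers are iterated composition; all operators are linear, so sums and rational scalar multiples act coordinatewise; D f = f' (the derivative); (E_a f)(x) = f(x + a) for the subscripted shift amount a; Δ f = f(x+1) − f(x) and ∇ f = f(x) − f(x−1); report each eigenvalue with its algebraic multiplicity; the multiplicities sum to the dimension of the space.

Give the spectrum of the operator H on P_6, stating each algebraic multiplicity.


λ = 1 (multiplicity 7)

image of 1: 1
image of x: x + 4
image of x^2: x^2 + 8x + 13
image of x^3: x^3 + 12x^2 + 39x + 33
image of x^4: x^4 + 16x^3 + 78x^2 + 132x + 97
image of x^5: x^5 + 20x^4 + 130x^3 + 330x^2 + 485x + 273
image of x^6: x^6 + 24x^5 + 195x^4 + 660x^3 + 1455x^2 + 1638x + 793
the matrix is upper triangular; its diagonal is (1, 1, 1, 1, 1, 1, 1)
for a triangular matrix the eigenvalues are the diagonal entries, with algebraic multiplicity their repetition count


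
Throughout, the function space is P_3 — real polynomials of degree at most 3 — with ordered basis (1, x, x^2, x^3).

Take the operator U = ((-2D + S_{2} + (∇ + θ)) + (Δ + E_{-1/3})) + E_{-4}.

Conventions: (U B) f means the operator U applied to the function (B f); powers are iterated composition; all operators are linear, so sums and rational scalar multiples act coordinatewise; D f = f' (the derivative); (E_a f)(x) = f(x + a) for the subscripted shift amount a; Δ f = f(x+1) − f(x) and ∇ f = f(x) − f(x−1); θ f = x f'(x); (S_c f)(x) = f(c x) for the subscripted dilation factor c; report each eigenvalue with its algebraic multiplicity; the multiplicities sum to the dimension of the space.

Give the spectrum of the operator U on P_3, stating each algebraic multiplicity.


λ = 3 (multiplicity 1), λ = 5 (multiplicity 1), λ = 8 (multiplicity 1), λ = 13 (multiplicity 1)

image of 1: 3
image of x: 5x - 13/3
image of x^2: 8x^2 - (26/3)x + 145/9
image of x^3: 13x^3 - 13x^2 + (145/3)x - 1675/27
the matrix is upper triangular; its diagonal is (3, 5, 8, 13)
for a triangular matrix the eigenvalues are the diagonal entries, with algebraic multiplicity their repetition count


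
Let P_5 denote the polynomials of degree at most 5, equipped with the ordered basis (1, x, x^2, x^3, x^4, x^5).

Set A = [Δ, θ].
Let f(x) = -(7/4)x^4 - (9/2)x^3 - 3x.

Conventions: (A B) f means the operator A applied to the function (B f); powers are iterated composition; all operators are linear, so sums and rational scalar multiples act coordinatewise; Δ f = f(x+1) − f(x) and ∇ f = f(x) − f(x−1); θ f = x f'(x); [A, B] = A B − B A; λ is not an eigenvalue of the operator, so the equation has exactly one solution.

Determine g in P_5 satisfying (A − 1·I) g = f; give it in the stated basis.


the result is g(x) = (7/4)x^4 + (23/2)x^3 + (111/2)x^2 + 204x + 713/2

write g with unknown coordinates in the stated basis and equate coefficients in (A − 1·I) g = f
solving from the highest basis element down gives g = (7/4)x^4 + (23/2)x^3 + (111/2)x^2 + 204x + 713/2
check: A g = 7x^3 + (111/2)x^2 + 201x + 713/2
so A g − 1·g = -(7/4)x^4 - (9/2)x^3 - 3x = f ✓


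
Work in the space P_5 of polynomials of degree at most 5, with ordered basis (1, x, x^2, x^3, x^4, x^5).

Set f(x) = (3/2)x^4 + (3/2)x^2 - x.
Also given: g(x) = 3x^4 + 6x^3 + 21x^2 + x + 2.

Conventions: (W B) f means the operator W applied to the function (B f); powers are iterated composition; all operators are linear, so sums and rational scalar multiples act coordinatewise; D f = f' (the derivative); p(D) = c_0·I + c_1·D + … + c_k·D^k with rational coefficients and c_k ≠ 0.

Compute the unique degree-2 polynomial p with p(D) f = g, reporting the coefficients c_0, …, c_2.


D^0 f = (3/2)x^4 + (3/2)x^2 - x
D^1 f = 6x^3 + 3x - 1
D^2 f = 18x^2 + 3
matching coefficients of g against c_0 f + c_1 Df + … from the top degree down determines the c_i
solution: c_0 = 2, c_1 = 1, c_2 = 1

p(D) = 2·I + D + D^2, i.e. c_0 = 2, c_1 = 1, c_2 = 1


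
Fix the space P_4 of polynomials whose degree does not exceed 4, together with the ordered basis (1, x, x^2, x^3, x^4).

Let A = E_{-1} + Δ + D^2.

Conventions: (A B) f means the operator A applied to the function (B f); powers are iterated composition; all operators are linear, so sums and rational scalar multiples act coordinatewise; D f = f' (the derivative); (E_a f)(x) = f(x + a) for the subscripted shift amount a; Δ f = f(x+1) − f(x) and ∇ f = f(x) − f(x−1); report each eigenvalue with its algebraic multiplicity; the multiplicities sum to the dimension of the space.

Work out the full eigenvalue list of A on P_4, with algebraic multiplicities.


image of 1: 1
image of x: x
image of x^2: x^2 + 4
image of x^3: x^3 + 12x
image of x^4: x^4 + 24x^2 + 2
the matrix is upper triangular; its diagonal is (1, 1, 1, 1, 1)
for a triangular matrix the eigenvalues are the diagonal entries, with algebraic multiplicity their repetition count

λ = 1 (multiplicity 5)


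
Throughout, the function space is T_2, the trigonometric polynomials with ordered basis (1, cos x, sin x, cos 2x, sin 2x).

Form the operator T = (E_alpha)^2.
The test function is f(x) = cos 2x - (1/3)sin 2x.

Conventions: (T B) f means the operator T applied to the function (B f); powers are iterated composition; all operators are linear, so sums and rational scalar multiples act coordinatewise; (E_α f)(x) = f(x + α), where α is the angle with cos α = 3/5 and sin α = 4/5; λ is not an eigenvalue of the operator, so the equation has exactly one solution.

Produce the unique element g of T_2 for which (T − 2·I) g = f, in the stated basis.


g(x) = -(1889/5233)cos 2x + (769/15699)sin 2x

write g with unknown coordinates in the stated basis and equate coefficients in (T − 2·I) g = f
solving from the highest basis element down gives g = -(1889/5233)cos 2x + (769/15699)sin 2x
check: T g = (1455/5233)cos 2x - (3695/15699)sin 2x
so T g − 2·g = cos 2x - (1/3)sin 2x = f ✓


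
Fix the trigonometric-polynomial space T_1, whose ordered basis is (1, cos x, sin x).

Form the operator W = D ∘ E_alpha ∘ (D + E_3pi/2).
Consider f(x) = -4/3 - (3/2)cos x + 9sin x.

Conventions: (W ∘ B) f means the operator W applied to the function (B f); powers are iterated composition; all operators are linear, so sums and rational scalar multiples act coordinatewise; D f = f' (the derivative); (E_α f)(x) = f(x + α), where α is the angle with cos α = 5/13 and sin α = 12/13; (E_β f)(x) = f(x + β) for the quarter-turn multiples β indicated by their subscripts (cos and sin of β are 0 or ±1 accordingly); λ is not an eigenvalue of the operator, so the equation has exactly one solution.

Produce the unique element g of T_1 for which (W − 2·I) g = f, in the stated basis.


the result is g(x) = 2/3 + (3/4)cos x - (9/2)sin x

write g with unknown coordinates in the stated basis and equate coefficients in (W − 2·I) g = f
solving from the highest basis element down gives g = 2/3 + (3/4)cos x - (9/2)sin x
check: W g = 0
so W g − 2·g = -4/3 - (3/2)cos x + 9sin x = f ✓


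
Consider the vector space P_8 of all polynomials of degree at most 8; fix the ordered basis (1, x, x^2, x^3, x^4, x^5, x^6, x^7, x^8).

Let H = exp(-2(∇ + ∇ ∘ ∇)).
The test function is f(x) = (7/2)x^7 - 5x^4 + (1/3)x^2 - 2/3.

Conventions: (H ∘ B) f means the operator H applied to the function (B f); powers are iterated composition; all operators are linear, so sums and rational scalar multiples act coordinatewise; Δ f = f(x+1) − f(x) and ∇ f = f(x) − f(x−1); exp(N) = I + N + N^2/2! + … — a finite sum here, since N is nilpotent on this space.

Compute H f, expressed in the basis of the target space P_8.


the image equals g(x) = (7/2)x^7 - 49x^6 + 147x^5 + 1710x^4 - 15395x^3 + (115804/3)x^2 + (27527/3)x - 103705

order-1 term: -49x^6 - 147x^5 + 1225x^4 - 3145x^3 + 4323x^2 - (9571/3)x + 3013/3
order-2 term: 294x^5 + 1470x^4 - 8330x^3 + 4290x^2 + 26318x - 102170/3
order-3 term: -980x^4 - 5880x^3 + 20580x^2 + 17800x - 55228
order-4 term: 1960x^3 + 11760x^2 - 21560x - 27520
order-5 term: -2352x^2 - 11760x + 7840
order-6 term: 1568x + 4704
order-7 term: -448
the series for exp(-2(∇ + ∇ ∘ ∇)) f terminates at order 7
exp(-2(∇ + ∇ ∘ ∇)) f = (7/2)x^7 - 49x^6 + 147x^5 + 1710x^4 - 15395x^3 + (115804/3)x^2 + (27527/3)x - 103705


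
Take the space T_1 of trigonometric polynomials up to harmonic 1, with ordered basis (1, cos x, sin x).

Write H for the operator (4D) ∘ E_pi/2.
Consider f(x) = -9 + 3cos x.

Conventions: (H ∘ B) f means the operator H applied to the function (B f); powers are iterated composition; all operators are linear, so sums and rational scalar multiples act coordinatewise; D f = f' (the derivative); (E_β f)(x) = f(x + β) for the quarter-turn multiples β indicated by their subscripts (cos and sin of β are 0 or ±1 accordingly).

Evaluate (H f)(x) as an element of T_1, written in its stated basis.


the image equals g(x) = -12cos x

E_pi/2 f = -9 - 3sin x
D E_pi/2 f = -3cos x
(4D) E_pi/2 f = -12cos x


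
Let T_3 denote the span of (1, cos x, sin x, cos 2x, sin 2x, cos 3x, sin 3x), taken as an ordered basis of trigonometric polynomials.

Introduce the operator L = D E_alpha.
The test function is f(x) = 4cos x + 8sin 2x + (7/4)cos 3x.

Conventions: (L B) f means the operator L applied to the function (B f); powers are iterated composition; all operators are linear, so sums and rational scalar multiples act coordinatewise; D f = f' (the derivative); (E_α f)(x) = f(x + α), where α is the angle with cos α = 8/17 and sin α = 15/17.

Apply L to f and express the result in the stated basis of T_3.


the image equals g(x) = -(60/17)cos x - (32/17)sin x - (2576/289)cos 2x - (3840/289)sin 2x + (10395/19652)cos 3x + (25662/4913)sin 3x

E_alpha f = (32/17)cos x - (60/17)sin x + (1920/289)cos 2x - (1288/289)sin 2x - (8554/4913)cos 3x + (3465/19652)sin 3x
D E_alpha f = -(60/17)cos x - (32/17)sin x - (2576/289)cos 2x - (3840/289)sin 2x + (10395/19652)cos 3x + (25662/4913)sin 3x


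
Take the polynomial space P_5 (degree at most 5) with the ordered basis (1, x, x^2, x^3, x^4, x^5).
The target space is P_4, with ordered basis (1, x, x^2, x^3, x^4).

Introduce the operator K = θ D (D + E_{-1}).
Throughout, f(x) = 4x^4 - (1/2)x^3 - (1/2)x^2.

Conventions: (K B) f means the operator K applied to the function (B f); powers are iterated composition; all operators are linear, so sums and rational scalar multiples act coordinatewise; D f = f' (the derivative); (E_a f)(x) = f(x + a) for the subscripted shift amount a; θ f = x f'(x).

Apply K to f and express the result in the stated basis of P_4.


D f = 16x^3 - (3/2)x^2 - x
E_{-1} f = 4x^4 - (33/2)x^3 + 25x^2 - (33/2)x + 4
(D + E_{-1}) f = 4x^4 - (1/2)x^3 + (47/2)x^2 - (35/2)x + 4
D (D + E_{-1}) f = 16x^3 - (3/2)x^2 + 47x - 35/2
θ D (D + E_{-1}) f = 48x^3 - 3x^2 + 47x

the image equals g(x) = 48x^3 - 3x^2 + 47x


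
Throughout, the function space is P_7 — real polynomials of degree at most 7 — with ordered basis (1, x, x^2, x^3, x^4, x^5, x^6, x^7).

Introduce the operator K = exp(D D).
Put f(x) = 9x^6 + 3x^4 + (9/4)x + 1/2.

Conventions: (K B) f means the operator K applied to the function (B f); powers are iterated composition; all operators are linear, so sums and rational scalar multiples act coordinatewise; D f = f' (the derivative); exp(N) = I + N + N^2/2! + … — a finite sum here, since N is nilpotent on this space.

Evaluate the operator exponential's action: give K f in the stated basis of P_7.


the result is g(x) = 9x^6 + 273x^4 + 1656x^2 + (9/4)x + 2233/2

order-1 term: 270x^4 + 36x^2
order-2 term: 1620x^2 + 36
order-3 term: 1080
the series for exp(D D) f terminates at order 3
exp(D D) f = 9x^6 + 273x^4 + 1656x^2 + (9/4)x + 2233/2


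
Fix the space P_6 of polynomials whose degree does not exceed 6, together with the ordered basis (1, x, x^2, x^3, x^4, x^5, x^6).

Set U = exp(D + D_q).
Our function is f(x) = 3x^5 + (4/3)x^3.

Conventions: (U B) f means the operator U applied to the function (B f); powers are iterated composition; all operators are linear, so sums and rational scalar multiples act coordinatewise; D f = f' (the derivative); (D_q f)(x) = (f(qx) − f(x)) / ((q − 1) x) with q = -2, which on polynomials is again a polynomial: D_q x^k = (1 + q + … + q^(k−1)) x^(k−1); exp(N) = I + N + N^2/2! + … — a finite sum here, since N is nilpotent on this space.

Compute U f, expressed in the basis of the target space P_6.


order-1 term: 48x^4 + 8x^2
order-2 term: -24x^3 + 4x
order-3 term: -48x^2 + 8/3
order-4 term: -12x
order-5 term: -24/5
the series for exp(D + D_q) f terminates at order 5
exp(D + D_q) f = 3x^5 + 48x^4 - (68/3)x^3 - 40x^2 - 8x - 32/15

g(x) = 3x^5 + 48x^4 - (68/3)x^3 - 40x^2 - 8x - 32/15


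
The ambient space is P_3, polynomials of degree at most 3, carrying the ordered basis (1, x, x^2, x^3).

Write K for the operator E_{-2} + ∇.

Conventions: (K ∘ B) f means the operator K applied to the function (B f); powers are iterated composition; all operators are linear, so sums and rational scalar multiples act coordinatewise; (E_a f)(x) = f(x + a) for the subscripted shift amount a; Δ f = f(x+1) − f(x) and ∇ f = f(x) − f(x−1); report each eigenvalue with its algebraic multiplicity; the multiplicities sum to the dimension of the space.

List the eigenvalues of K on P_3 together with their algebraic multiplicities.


λ = 1 (multiplicity 4)

image of 1: 1
image of x: x - 1
image of x^2: x^2 - 2x + 3
image of x^3: x^3 - 3x^2 + 9x - 7
the matrix is upper triangular; its diagonal is (1, 1, 1, 1)
for a triangular matrix the eigenvalues are the diagonal entries, with algebraic multiplicity their repetition count


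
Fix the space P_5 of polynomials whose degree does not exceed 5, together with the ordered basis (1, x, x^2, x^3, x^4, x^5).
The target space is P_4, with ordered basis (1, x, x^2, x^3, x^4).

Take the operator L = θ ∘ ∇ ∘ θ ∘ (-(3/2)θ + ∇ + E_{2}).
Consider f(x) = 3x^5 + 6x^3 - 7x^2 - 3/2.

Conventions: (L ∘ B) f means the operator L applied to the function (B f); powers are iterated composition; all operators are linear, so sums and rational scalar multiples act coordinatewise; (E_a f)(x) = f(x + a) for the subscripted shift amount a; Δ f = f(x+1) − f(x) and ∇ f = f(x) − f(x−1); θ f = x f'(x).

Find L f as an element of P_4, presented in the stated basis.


θ f = 15x^5 + 18x^3 - 14x^2
(-(3/2)θ) f = -(45/2)x^5 - 27x^3 + 21x^2
∇ f = 15x^4 - 30x^3 + 48x^2 - 47x + 16
E_{2} f = 3x^5 + 30x^4 + 126x^3 + 269x^2 + 284x + 229/2
(-(3/2)θ + ∇ + E_{2}) f = -(39/2)x^5 + 45x^4 + 69x^3 + 338x^2 + 237x + 261/2
θ (-(3/2)θ + ∇ + E_{2}) f = -(195/2)x^5 + 180x^4 + 207x^3 + 676x^2 + 237x
∇ θ (-(3/2)θ + ∇ + E_{2}) f = -(975/2)x^4 + 1695x^3 - 1434x^2 + (3877/2)x - 1019/2
θ (∇ ∘ θ) (-(3/2)θ + ∇ + E_{2}) f = -1950x^4 + 5085x^3 - 2868x^2 + (3877/2)x

the image equals g(x) = -1950x^4 + 5085x^3 - 2868x^2 + (3877/2)x


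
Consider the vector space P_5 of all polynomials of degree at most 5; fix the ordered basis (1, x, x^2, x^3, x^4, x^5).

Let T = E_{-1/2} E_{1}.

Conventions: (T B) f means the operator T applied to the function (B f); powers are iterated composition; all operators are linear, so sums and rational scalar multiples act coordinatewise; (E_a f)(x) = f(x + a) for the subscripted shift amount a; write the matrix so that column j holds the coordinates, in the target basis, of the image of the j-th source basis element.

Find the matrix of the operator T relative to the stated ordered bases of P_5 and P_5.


image of 1: 1
image of x: x + 1/2
image of x^2: x^2 + x + 1/4
image of x^3: x^3 + (3/2)x^2 + (3/4)x + 1/8
image of x^4: x^4 + 2x^3 + (3/2)x^2 + (1/2)x + 1/16
image of x^5: x^5 + (5/2)x^4 + (5/2)x^3 + (5/4)x^2 + (5/16)x + 1/32
each image's coordinates form column j of the matrix

the matrix is [[1, 1/2, 1/4, 1/8, 1/16, 1/32]; [0, 1, 1, 3/4, 1/2, 5/16]; [0, 0, 1, 3/2, 3/2, 5/4]; [0, 0, 0, 1, 2, 5/2]; [0, 0, 0, 0, 1, 5/2]; [0, 0, 0, 0, 0, 1]] (rows listed top to bottom)


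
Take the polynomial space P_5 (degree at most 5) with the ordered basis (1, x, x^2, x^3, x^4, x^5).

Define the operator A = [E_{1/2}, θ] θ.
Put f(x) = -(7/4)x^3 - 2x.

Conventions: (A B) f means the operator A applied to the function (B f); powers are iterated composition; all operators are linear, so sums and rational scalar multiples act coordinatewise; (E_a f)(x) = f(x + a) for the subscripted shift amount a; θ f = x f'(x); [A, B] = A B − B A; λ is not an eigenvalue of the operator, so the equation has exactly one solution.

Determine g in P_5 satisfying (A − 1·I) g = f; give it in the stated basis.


g(x) = (7/4)x^3 + (63/8)x^2 + (205/8)x + 725/32

write g with unknown coordinates in the stated basis and equate coefficients in (A − 1·I) g = f
solving from the highest basis element down gives g = (7/4)x^3 + (63/8)x^2 + (205/8)x + 725/32
check: A g = (63/8)x^2 + (189/8)x + 725/32
so A g − 1·g = -(7/4)x^3 - 2x = f ✓


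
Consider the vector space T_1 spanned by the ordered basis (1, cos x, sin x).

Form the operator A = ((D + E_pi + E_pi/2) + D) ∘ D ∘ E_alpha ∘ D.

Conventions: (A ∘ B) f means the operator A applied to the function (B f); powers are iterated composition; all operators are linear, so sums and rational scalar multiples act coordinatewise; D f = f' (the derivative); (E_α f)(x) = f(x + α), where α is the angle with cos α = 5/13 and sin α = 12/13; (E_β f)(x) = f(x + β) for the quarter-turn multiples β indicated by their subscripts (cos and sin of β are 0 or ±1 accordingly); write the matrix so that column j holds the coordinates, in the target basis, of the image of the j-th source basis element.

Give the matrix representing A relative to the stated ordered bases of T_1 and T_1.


the matrix is [[0, 0, 0]; [0, 41/13, -3/13]; [0, 3/13, 41/13]] (rows listed top to bottom)

image of 1: 0
image of cos x: (41/13)cos x + (3/13)sin x
image of sin x: -(3/13)cos x + (41/13)sin x
each image's coordinates form column j of the matrix


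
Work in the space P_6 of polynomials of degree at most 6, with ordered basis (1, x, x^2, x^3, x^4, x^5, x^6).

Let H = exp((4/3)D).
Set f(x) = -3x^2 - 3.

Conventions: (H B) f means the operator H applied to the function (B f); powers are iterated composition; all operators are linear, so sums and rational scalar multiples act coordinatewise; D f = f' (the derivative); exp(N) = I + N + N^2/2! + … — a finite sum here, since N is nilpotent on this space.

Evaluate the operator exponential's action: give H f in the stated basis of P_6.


the result is g(x) = -3x^2 - 8x - 25/3

order-1 term: -8x
order-2 term: -16/3
the series for exp((4/3)D) f terminates at order 2
exp((4/3)D) f = -3x^2 - 8x - 25/3


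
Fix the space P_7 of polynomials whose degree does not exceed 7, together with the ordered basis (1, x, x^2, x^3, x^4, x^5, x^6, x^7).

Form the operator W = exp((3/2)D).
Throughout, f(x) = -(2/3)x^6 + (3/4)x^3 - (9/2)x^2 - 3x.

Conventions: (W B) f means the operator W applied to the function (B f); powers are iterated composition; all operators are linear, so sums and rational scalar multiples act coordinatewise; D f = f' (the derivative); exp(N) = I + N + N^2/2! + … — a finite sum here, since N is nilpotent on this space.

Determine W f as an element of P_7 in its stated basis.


g(x) = -(2/3)x^6 - 6x^5 - (45/2)x^4 - (177/4)x^3 - (207/4)x^2 - (669/16)x - 315/16

order-1 term: -6x^5 + (27/8)x^2 - (27/2)x - 9/2
order-2 term: -(45/2)x^4 + (81/16)x - 81/8
order-3 term: -45x^3 + 81/32
order-4 term: -(405/8)x^2
order-5 term: -(243/8)x
order-6 term: -243/32
the series for exp((3/2)D) f terminates at order 6
exp((3/2)D) f = -(2/3)x^6 - 6x^5 - (45/2)x^4 - (177/4)x^3 - (207/4)x^2 - (669/16)x - 315/16


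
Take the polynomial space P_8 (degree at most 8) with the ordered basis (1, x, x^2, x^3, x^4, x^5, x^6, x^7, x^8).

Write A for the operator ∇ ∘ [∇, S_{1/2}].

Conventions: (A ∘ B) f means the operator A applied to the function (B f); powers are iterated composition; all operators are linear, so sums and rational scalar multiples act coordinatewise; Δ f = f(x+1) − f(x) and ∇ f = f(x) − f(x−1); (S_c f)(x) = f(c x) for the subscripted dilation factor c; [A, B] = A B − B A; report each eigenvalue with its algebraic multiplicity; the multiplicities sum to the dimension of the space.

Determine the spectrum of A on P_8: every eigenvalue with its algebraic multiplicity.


image of 1: 0
image of x: 0
image of x^2: -1/2
image of x^3: -(3/4)x + 3/2
image of x^4: -(3/4)x^2 + 3x - 25/8
image of x^5: -(5/8)x^3 + (15/4)x^2 - (125/16)x + 45/8
image of x^6: -(15/32)x^4 + (15/4)x^3 - (375/32)x^2 + (135/8)x - 301/32
image of x^7: -(21/64)x^5 + (105/32)x^4 - (875/64)x^3 + (945/32)x^2 - (2107/64)x + 483/32
image of x^8: -(7/32)x^6 + (21/8)x^5 - (875/64)x^4 + (315/8)x^3 - (2107/32)x^2 + (483/8)x - 3025/128
the matrix is upper triangular; its diagonal is (0, 0, 0, 0, 0, 0, 0, 0, 0)
for a triangular matrix the eigenvalues are the diagonal entries, with algebraic multiplicity their repetition count

λ = 0 (multiplicity 9)


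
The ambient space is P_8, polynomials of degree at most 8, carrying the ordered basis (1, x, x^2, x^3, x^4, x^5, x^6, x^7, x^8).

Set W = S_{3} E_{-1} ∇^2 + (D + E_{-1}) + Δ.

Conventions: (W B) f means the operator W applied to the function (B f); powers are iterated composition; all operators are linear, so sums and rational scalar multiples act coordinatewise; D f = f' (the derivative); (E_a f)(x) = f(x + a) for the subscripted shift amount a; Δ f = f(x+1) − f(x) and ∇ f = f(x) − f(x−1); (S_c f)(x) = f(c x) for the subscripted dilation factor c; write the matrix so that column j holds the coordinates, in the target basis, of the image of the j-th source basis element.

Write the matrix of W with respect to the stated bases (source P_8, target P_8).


image of 1: 1
image of x: x + 1
image of x^2: x^2 + 2x + 4
image of x^3: x^3 + 3x^2 + 24x - 12
image of x^4: x^4 + 4x^3 + 120x^2 - 144x + 52
image of x^5: x^5 + 5x^4 + 560x^3 - 1080x^2 + 760x - 180
image of x^6: x^6 + 6x^5 + 2460x^4 - 6480x^3 + 6780x^2 - 3240x + 604
image of x^7: x^7 + 7x^6 + 10248x^5 - 34020x^4 + 47320x^3 - 34020x^2 + 12656x - 1932
image of x^8: x^8 + 8x^7 + 40880x^6 - 163296x^5 + 283640x^4 - 272160x^3 + 151760x^2 - 46368x + 6052
each image's coordinates form column j of the matrix

the matrix is [[1, 1, 4, -12, 52, -180, 604, -1932, 6052]; [0, 1, 2, 24, -144, 760, -3240, 12656, -46368]; [0, 0, 1, 3, 120, -1080, 6780, -34020, 151760]; [0, 0, 0, 1, 4, 560, -6480, 47320, -272160]; [0, 0, 0, 0, 1, 5, 2460, -34020, 283640]; [0, 0, 0, 0, 0, 1, 6, 10248, -163296]; [0, 0, 0, 0, 0, 0, 1, 7, 40880]; [0, 0, 0, 0, 0, 0, 0, 1, 8]; [0, 0, 0, 0, 0, 0, 0, 0, 1]] (rows listed top to bottom)


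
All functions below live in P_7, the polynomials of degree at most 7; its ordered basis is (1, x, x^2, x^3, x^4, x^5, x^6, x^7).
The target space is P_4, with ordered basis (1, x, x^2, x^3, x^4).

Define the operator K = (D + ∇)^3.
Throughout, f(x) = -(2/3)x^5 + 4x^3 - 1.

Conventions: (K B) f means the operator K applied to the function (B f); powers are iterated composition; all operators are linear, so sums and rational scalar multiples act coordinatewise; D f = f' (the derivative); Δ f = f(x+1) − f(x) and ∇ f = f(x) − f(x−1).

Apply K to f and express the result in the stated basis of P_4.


g(x) = -320x^2 + 480x - 88

D f = -(10/3)x^4 + 12x^2
∇ f = -(10/3)x^4 + (20/3)x^3 + (16/3)x^2 - (26/3)x + 10/3
(D + ∇) f = -(20/3)x^4 + (20/3)x^3 + (52/3)x^2 - (26/3)x + 10/3
D (D + ∇) f = -(80/3)x^3 + 20x^2 + (104/3)x - 26/3
∇ (D + ∇) f = -(80/3)x^3 + 60x^2 - 12x - 38/3
(D + ∇) (D + ∇) f = -(160/3)x^3 + 80x^2 + (68/3)x - 64/3
D (D + ∇) (D + ∇) f = -160x^2 + 160x + 68/3
∇ (D + ∇) (D + ∇) f = -160x^2 + 320x - 332/3
(D + ∇) (D + ∇) (D + ∇) f = -320x^2 + 480x - 88
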